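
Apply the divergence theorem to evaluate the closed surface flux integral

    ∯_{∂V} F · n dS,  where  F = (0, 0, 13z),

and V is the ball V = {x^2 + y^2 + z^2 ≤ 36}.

By the divergence theorem,

    ∯_{∂V} F · n dS = ∭_V (∇ · F) dV.

Compute the divergence:
    ∇ · F = ∂F_x/∂x + ∂F_y/∂y + ∂F_z/∂z = 0 + 0 + 13 = 13.

In spherical coordinates, x = ρ sin(φ) cos(θ), y = ρ sin(φ) sin(θ), z = ρ cos(φ), dV = ρ^2 sin(φ) dρ dφ dθ, with 0 ≤ ρ ≤ 6, 0 ≤ φ ≤ π, 0 ≤ θ ≤ 2π.

The integrand, after substitution and multiplying by the volume element, becomes (13) · ρ^2 sin(φ), so

    ∭_V (∇·F) dV = ∫_0^{2π} ∫_0^{π} ∫_0^{6} (13) · ρ^2 sin(φ) dρ dφ dθ.

Inner (ρ from 0 to 6): 936sin(φ).
Middle (φ from 0 to π): 1872.
Outer (θ from 0 to 2π): 3744π.

Therefore ∯_{∂V} F · n dS = 3744π.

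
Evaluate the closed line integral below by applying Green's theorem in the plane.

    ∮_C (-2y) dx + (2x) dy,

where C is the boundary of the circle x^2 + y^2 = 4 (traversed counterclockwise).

Green's theorem converts the closed line integral into a double integral over the enclosed region D:

    ∮_C P dx + Q dy = ∬_D (∂Q/∂x - ∂P/∂y) dA.

Here P = -2y, Q = 2x, so

    ∂Q/∂x = 2,    ∂P/∂y = -2,
    ∂Q/∂x - ∂P/∂y = 4.

D is the region x^2 + y^2 ≤ 4. Evaluating the double integral:

In polar coordinates (x = r cos θ, y = r sin θ, dA = r dr dθ) the integrand becomes 4, so

    ∬_D (4) dA = ∫_0^{2π} ∫_0^{2} (4) · r dr dθ.

Inner (r from 0 to 2): 8.
Outer (θ from 0 to 2π): 16π.

Therefore ∮_C P dx + Q dy = 16π.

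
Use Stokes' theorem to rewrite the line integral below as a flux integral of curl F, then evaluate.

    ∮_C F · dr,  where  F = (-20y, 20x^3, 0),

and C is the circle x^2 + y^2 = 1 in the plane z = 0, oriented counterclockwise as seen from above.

Let S be the flat disk x^2 + y^2 ≤ 1 in the plane z = 0, with upward unit normal n̂ = ẑ. By Stokes' theorem,

    ∮_C F · dr = ∬_S (∇ × F) · n̂ dS = ∬_D (curl F)_z dA,

where D is the disk x^2 + y^2 ≤ 1.

Compute the curl of F = (-20y, 20x^3, 0):
    (∇ × F)_x = ∂F_z/∂y - ∂F_y/∂z = 0,
    (∇ × F)_y = ∂F_x/∂z - ∂F_z/∂x = 0,
    (∇ × F)_z = ∂F_y/∂x - ∂F_x/∂y = 60x^2 + 20.

On z = 0, (curl F)_z = 60x^2 + 20.

Convert to polar (x = r cos θ, y = r sin θ, dA = r dr dθ); the integrand becomes 60r^2cos(θ)^2 + 20, so

    ∬_D (curl F)_z dA = ∫_0^{2π} ∫_0^{1} (60r^2cos(θ)^2 + 20) · r dr dθ.

Inner (r from 0 to 1): 15cos(θ)^2 + 10.
Outer (θ from 0 to 2π): 35π.

Therefore ∮_C F · dr = 35π.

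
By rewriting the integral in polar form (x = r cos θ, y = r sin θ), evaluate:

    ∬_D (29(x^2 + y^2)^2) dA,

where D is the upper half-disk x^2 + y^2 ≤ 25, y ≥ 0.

The region D is 0 ≤ r ≤ 5, 0 ≤ θ ≤ π in polar coordinates, where x = r cos(θ), y = r sin(θ), and dA = r dr dθ.

Under the substitution, the integrand becomes 29r^4, so

    ∬_D (29(x^2 + y^2)^2) dA = ∫_{0}^{π} ∫_{0}^{5} (29r^4) · r dr dθ.

Inner integral (in r): ∫_{0}^{5} (29r^4) · r dr = 453125/6.

Outer integral (in θ): ∫_{0}^{π} (453125/6) dθ = 453125π/6.

Therefore ∬_D (29(x^2 + y^2)^2) dA = 453125π/6.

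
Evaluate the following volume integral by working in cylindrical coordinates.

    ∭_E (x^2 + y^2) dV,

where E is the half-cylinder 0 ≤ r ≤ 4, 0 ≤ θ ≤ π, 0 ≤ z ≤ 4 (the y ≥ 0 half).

In cylindrical coordinates, x = r cos(θ), y = r sin(θ), z = z, and dV = r dr dθ dz.

The integrand becomes r^2, so

    ∭_E (x^2 + y^2) dV = ∫_{0}^{π} ∫_{0}^{4} ∫_{0}^{4} (r^2) · r dz dr dθ.

Inner (z): 4r^3.
Middle (r from 0 to 4): 256.
Outer (θ): 256π.

Therefore the triple integral equals 256π.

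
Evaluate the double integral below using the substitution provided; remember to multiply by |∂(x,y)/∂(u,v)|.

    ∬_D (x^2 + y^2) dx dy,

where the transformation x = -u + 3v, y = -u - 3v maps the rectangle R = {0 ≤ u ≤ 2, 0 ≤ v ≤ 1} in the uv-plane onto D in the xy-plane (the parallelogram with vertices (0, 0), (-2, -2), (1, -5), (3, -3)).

Compute the Jacobian determinant of (x, y) with respect to (u, v):

    ∂(x,y)/∂(u,v) = | -1  3 | = (-1)(-3) - (3)(-1) = 6.
                   | -1  -3 |

Its absolute value is |J| = 6 (the area scaling factor).

Substituting x = -u + 3v, y = -u - 3v into the integrand,

    x^2 + y^2 → 2u^2 + 18v^2,

so the integral becomes

    ∬_R (2u^2 + 18v^2) · |J| du dv = ∫_0^2 ∫_0^1 (12u^2 + 108v^2) dv du.

Inner (v): 12u^2 + 36.
Outer (u): 104.

Therefore ∬_D (x^2 + y^2) dx dy = 104.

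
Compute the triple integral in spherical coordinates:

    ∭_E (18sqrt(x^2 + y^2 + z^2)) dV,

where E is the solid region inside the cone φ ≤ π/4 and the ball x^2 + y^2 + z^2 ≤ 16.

In spherical coordinates, x = ρ sin(φ) cos(θ), y = ρ sin(φ) sin(θ), z = ρ cos(φ), and dV = ρ^2 sin(φ) dρ dφ dθ.

The integrand becomes 18ρ, so

    ∭_E (18sqrt(x^2 + y^2 + z^2)) dV = ∫_{0}^{2π} ∫_{0}^{π/4} ∫_{0}^{4} (18ρ) · ρ^2 sin(φ) dρ dφ dθ.

Inner (ρ): 1152sin(φ).
Middle (φ): 1152 - 576sqrt(2).
Outer (θ): 1152π (2 - sqrt(2)).

Therefore the triple integral equals 1152π (2 - sqrt(2)).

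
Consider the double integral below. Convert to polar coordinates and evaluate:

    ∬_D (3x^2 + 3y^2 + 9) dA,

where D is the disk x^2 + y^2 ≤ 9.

The region D is 0 ≤ r ≤ 3, 0 ≤ θ ≤ 2π in polar coordinates, where x = r cos(θ), y = r sin(θ), and dA = r dr dθ.

Under the substitution, the integrand becomes 3r^2 + 9, so

    ∬_D (3x^2 + 3y^2 + 9) dA = ∫_{0}^{2π} ∫_{0}^{3} (3r^2 + 9) · r dr dθ.

Inner integral (in r): ∫_{0}^{3} (3r^2 + 9) · r dr = 405/4.

Outer integral (in θ): ∫_{0}^{2π} (405/4) dθ = 405π/2.

Therefore ∬_D (3x^2 + 3y^2 + 9) dA = 405π/2.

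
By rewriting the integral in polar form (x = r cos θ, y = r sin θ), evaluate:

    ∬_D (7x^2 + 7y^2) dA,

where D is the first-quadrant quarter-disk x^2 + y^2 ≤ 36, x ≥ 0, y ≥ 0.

The region D is 0 ≤ r ≤ 6, 0 ≤ θ ≤ π/2 in polar coordinates, where x = r cos(θ), y = r sin(θ), and dA = r dr dθ.

Under the substitution, the integrand becomes 7r^2, so

    ∬_D (7x^2 + 7y^2) dA = ∫_{0}^{π/2} ∫_{0}^{6} (7r^2) · r dr dθ.

Inner integral (in r): ∫_{0}^{6} (7r^2) · r dr = 2268.

Outer integral (in θ): ∫_{0}^{π/2} (2268) dθ = 1134π.

Therefore ∬_D (7x^2 + 7y^2) dA = 1134π.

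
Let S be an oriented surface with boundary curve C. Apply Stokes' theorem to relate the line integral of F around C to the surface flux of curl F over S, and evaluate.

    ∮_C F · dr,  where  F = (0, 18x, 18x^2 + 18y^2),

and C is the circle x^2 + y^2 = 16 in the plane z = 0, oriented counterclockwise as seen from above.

Let S be the flat disk x^2 + y^2 ≤ 16 in the plane z = 0, with upward unit normal n̂ = ẑ. By Stokes' theorem,

    ∮_C F · dr = ∬_S (∇ × F) · n̂ dS = ∬_D (curl F)_z dA,

where D is the disk x^2 + y^2 ≤ 16.

Compute the curl of F = (0, 18x, 18x^2 + 18y^2):
    (∇ × F)_x = ∂F_z/∂y - ∂F_y/∂z = 36y,
    (∇ × F)_y = ∂F_x/∂z - ∂F_z/∂x = -36x,
    (∇ × F)_z = ∂F_y/∂x - ∂F_x/∂y = 18.

On z = 0, (curl F)_z = 18.

Convert to polar (x = r cos θ, y = r sin θ, dA = r dr dθ); the integrand becomes 18, so

    ∬_D (curl F)_z dA = ∫_0^{2π} ∫_0^{4} (18) · r dr dθ.

Inner (r from 0 to 4): 144.
Outer (θ from 0 to 2π): 288π.

Therefore ∮_C F · dr = 288π.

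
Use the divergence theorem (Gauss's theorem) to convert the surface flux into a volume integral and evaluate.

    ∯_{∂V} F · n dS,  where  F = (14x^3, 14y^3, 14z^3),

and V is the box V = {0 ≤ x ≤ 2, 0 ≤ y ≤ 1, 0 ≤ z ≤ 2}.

By the divergence theorem,

    ∯_{∂V} F · n dS = ∭_V (∇ · F) dV.

Compute the divergence:
    ∇ · F = ∂F_x/∂x + ∂F_y/∂y + ∂F_z/∂z = 42x^2 + 42y^2 + 42z^2.

V is a rectangular box, so dV = dx dy dz with 0 ≤ x ≤ 2, 0 ≤ y ≤ 1, 0 ≤ z ≤ 2.

Integrate (42x^2 + 42y^2 + 42z^2) over V as an iterated integral:

    ∭_V (∇·F) dV = ∫_0^{2} ∫_0^{1} ∫_0^{2} (42x^2 + 42y^2 + 42z^2) dz dy dx.

Inner (z from 0 to 2): 84x^2 + 84y^2 + 112.
Middle (y from 0 to 1): 84x^2 + 140.
Outer (x from 0 to 2): 504.

Therefore ∯_{∂V} F · n dS = 504.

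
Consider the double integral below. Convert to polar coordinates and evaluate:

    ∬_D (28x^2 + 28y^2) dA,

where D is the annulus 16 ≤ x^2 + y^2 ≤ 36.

The region D is 4 ≤ r ≤ 6, 0 ≤ θ ≤ 2π in polar coordinates, where x = r cos(θ), y = r sin(θ), and dA = r dr dθ.

Under the substitution, the integrand becomes 28r^2, so

    ∬_D (28x^2 + 28y^2) dA = ∫_{0}^{2π} ∫_{4}^{6} (28r^2) · r dr dθ.

Inner integral (in r): ∫_{4}^{6} (28r^2) · r dr = 7280.

Outer integral (in θ): ∫_{0}^{2π} (7280) dθ = 14560π.

Therefore ∬_D (28x^2 + 28y^2) dA = 14560π.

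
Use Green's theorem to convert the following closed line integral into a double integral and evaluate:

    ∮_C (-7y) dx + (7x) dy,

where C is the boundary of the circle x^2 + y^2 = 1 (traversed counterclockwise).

Green's theorem converts the closed line integral into a double integral over the enclosed region D:

    ∮_C P dx + Q dy = ∬_D (∂Q/∂x - ∂P/∂y) dA.

Here P = -7y, Q = 7x, so

    ∂Q/∂x = 7,    ∂P/∂y = -7,
    ∂Q/∂x - ∂P/∂y = 14.

D is the region x^2 + y^2 ≤ 1. Evaluating the double integral:

In polar coordinates (x = r cos θ, y = r sin θ, dA = r dr dθ) the integrand becomes 14, so

    ∬_D (14) dA = ∫_0^{2π} ∫_0^{1} (14) · r dr dθ.

Inner (r from 0 to 1): 7.
Outer (θ from 0 to 2π): 14π.

Therefore ∮_C P dx + Q dy = 14π.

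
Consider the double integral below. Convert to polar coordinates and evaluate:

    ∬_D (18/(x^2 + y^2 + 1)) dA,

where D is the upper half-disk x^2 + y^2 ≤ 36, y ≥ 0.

The region D is 0 ≤ r ≤ 6, 0 ≤ θ ≤ π in polar coordinates, where x = r cos(θ), y = r sin(θ), and dA = r dr dθ.

Under the substitution, the integrand becomes 18/(r^2 + 1), so

    ∬_D (18/(x^2 + y^2 + 1)) dA = ∫_{0}^{π} ∫_{0}^{6} (18/(r^2 + 1)) · r dr dθ.

Inner integral (in r): ∫_{0}^{6} (18/(r^2 + 1)) · r dr = log(129961739795077).

Outer integral (in θ): ∫_{0}^{π} (log(129961739795077)) dθ = log(129961739795077^π).

Therefore ∬_D (18/(x^2 + y^2 + 1)) dA = log(129961739795077^π).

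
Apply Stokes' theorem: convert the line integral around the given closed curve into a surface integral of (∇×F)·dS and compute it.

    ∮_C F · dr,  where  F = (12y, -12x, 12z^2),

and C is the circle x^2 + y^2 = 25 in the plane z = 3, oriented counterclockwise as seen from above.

Let S be the flat disk x^2 + y^2 ≤ 25 in the plane z = 3, with upward unit normal n̂ = ẑ. By Stokes' theorem,

    ∮_C F · dr = ∬_S (∇ × F) · n̂ dS = ∬_D (curl F)_z dA,

where D is the disk x^2 + y^2 ≤ 25.

Compute the curl of F = (12y, -12x, 12z^2):
    (∇ × F)_x = ∂F_z/∂y - ∂F_y/∂z = 0,
    (∇ × F)_y = ∂F_x/∂z - ∂F_z/∂x = 0,
    (∇ × F)_z = ∂F_y/∂x - ∂F_x/∂y = -24.

On z = 3, (curl F)_z = -24.

Convert to polar (x = r cos θ, y = r sin θ, dA = r dr dθ); the integrand becomes -24, so

    ∬_D (curl F)_z dA = ∫_0^{2π} ∫_0^{5} (-24) · r dr dθ.

Inner (r from 0 to 5): -300.
Outer (θ from 0 to 2π): -600π.

Therefore ∮_C F · dr = -600π.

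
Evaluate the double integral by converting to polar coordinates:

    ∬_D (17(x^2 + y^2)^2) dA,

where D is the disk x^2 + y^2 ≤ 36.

The region D is 0 ≤ r ≤ 6, 0 ≤ θ ≤ 2π in polar coordinates, where x = r cos(θ), y = r sin(θ), and dA = r dr dθ.

Under the substitution, the integrand becomes 17r^4, so

    ∬_D (17(x^2 + y^2)^2) dA = ∫_{0}^{2π} ∫_{0}^{6} (17r^4) · r dr dθ.

Inner integral (in r): ∫_{0}^{6} (17r^4) · r dr = 132192.

Outer integral (in θ): ∫_{0}^{2π} (132192) dθ = 264384π.

Therefore ∬_D (17(x^2 + y^2)^2) dA = 264384π.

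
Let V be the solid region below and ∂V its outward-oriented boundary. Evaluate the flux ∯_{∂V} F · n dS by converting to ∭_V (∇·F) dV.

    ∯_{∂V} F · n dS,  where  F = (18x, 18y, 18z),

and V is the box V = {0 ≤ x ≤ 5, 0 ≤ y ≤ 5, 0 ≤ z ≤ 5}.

By the divergence theorem,

    ∯_{∂V} F · n dS = ∭_V (∇ · F) dV.

Compute the divergence:
    ∇ · F = ∂F_x/∂x + ∂F_y/∂y + ∂F_z/∂z = 18 + 18 + 18 = 54.

V is a rectangular box, so dV = dx dy dz with 0 ≤ x ≤ 5, 0 ≤ y ≤ 5, 0 ≤ z ≤ 5.

Integrate (54) over V as an iterated integral:

    ∭_V (∇·F) dV = ∫_0^{5} ∫_0^{5} ∫_0^{5} (54) dz dy dx.

Inner (z from 0 to 5): 270.
Middle (y from 0 to 5): 1350.
Outer (x from 0 to 5): 6750.

Therefore ∯_{∂V} F · n dS = 6750.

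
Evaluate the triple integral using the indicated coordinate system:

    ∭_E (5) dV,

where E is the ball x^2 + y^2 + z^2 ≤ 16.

In spherical coordinates, x = ρ sin(φ) cos(θ), y = ρ sin(φ) sin(θ), z = ρ cos(φ), and dV = ρ^2 sin(φ) dρ dφ dθ.

The integrand becomes 5, so

    ∭_E (5) dV = ∫_{0}^{2π} ∫_{0}^{π} ∫_{0}^{4} (5) · ρ^2 sin(φ) dρ dφ dθ.

Inner (ρ): 320sin(φ)/3.
Middle (φ): 640/3.
Outer (θ): 1280π/3.

Therefore the triple integral equals 1280π/3.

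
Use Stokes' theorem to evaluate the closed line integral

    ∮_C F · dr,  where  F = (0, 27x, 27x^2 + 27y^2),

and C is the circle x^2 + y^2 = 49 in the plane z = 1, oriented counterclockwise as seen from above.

Let S be the flat disk x^2 + y^2 ≤ 49 in the plane z = 1, with upward unit normal n̂ = ẑ. By Stokes' theorem,

    ∮_C F · dr = ∬_S (∇ × F) · n̂ dS = ∬_D (curl F)_z dA,

where D is the disk x^2 + y^2 ≤ 49.

Compute the curl of F = (0, 27x, 27x^2 + 27y^2):
    (∇ × F)_x = ∂F_z/∂y - ∂F_y/∂z = 54y,
    (∇ × F)_y = ∂F_x/∂z - ∂F_z/∂x = -54x,
    (∇ × F)_z = ∂F_y/∂x - ∂F_x/∂y = 27.

On z = 1, (curl F)_z = 27.

Convert to polar (x = r cos θ, y = r sin θ, dA = r dr dθ); the integrand becomes 27, so

    ∬_D (curl F)_z dA = ∫_0^{2π} ∫_0^{7} (27) · r dr dθ.

Inner (r from 0 to 7): 1323/2.
Outer (θ from 0 to 2π): 1323π.

Therefore ∮_C F · dr = 1323π.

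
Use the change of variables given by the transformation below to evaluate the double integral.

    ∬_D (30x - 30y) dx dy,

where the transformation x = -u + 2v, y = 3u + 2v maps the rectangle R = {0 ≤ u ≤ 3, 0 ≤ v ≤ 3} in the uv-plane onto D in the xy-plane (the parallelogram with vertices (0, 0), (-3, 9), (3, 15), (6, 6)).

Compute the Jacobian determinant of (x, y) with respect to (u, v):

    ∂(x,y)/∂(u,v) = | -1  2 | = (-1)(2) - (2)(3) = -8.
                   | 3  2 |

Its absolute value is |J| = 8 (the area scaling factor).

Substituting x = -u + 2v, y = 3u + 2v into the integrand,

    30x - 30y → -120u,

so the integral becomes

    ∬_R (-120u) · |J| du dv = ∫_0^3 ∫_0^3 (-960u) dv du.

Inner (v): -2880u.
Outer (u): -12960.

Therefore ∬_D (30x - 30y) dx dy = -12960.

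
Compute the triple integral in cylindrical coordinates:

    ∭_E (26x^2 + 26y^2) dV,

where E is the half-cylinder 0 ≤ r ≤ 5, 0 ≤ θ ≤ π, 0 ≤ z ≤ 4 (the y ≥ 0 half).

In cylindrical coordinates, x = r cos(θ), y = r sin(θ), z = z, and dV = r dr dθ dz.

The integrand becomes 26r^2, so

    ∭_E (26x^2 + 26y^2) dV = ∫_{0}^{π} ∫_{0}^{5} ∫_{0}^{4} (26r^2) · r dz dr dθ.

Inner (z): 104r^3.
Middle (r from 0 to 5): 16250.
Outer (θ): 16250π.

Therefore the triple integral equals 16250π.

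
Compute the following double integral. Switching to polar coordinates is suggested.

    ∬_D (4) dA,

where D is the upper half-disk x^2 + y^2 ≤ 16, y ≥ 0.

The region D is 0 ≤ r ≤ 4, 0 ≤ θ ≤ π in polar coordinates, where x = r cos(θ), y = r sin(θ), and dA = r dr dθ.

Under the substitution, the integrand becomes 4, so

    ∬_D (4) dA = ∫_{0}^{π} ∫_{0}^{4} (4) · r dr dθ.

Inner integral (in r): ∫_{0}^{4} (4) · r dr = 32.

Outer integral (in θ): ∫_{0}^{π} (32) dθ = 32π.

Therefore ∬_D (4) dA = 32π.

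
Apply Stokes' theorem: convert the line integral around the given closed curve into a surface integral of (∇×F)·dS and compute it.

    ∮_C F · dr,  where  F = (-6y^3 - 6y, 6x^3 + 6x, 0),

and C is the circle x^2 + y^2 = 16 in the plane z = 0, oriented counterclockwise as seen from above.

Let S be the flat disk x^2 + y^2 ≤ 16 in the plane z = 0, with upward unit normal n̂ = ẑ. By Stokes' theorem,

    ∮_C F · dr = ∬_S (∇ × F) · n̂ dS = ∬_D (curl F)_z dA,

where D is the disk x^2 + y^2 ≤ 16.

Compute the curl of F = (-6y^3 - 6y, 6x^3 + 6x, 0):
    (∇ × F)_x = ∂F_z/∂y - ∂F_y/∂z = 0,
    (∇ × F)_y = ∂F_x/∂z - ∂F_z/∂x = 0,
    (∇ × F)_z = ∂F_y/∂x - ∂F_x/∂y = 18x^2 + 18y^2 + 12.

On z = 0, (curl F)_z = 18x^2 + 18y^2 + 12.

Convert to polar (x = r cos θ, y = r sin θ, dA = r dr dθ); the integrand becomes 18r^2 + 12, so

    ∬_D (curl F)_z dA = ∫_0^{2π} ∫_0^{4} (18r^2 + 12) · r dr dθ.

Inner (r from 0 to 4): 1248.
Outer (θ from 0 to 2π): 2496π.

Therefore ∮_C F · dr = 2496π.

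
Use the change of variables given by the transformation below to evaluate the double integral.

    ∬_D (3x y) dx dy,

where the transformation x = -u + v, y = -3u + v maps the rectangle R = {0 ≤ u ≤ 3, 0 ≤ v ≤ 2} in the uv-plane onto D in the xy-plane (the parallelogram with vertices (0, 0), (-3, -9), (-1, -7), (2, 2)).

Compute the Jacobian determinant of (x, y) with respect to (u, v):

    ∂(x,y)/∂(u,v) = | -1  1 | = (-1)(1) - (1)(-3) = 2.
                   | -3  1 |

Its absolute value is |J| = 2 (the area scaling factor).

Substituting x = -u + v, y = -3u + v into the integrand,

    3x y → 9u^2 - 12u v + 3v^2,

so the integral becomes

    ∬_R (9u^2 - 12u v + 3v^2) · |J| du dv = ∫_0^3 ∫_0^2 (18u^2 - 24u v + 6v^2) dv du.

Inner (v): 36u^2 - 48u + 16.
Outer (u): 156.

Therefore ∬_D (3x y) dx dy = 156.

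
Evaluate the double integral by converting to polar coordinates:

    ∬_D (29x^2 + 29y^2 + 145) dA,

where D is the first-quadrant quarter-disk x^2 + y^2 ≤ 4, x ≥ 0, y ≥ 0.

The region D is 0 ≤ r ≤ 2, 0 ≤ θ ≤ π/2 in polar coordinates, where x = r cos(θ), y = r sin(θ), and dA = r dr dθ.

Under the substitution, the integrand becomes 29r^2 + 145, so

    ∬_D (29x^2 + 29y^2 + 145) dA = ∫_{0}^{π/2} ∫_{0}^{2} (29r^2 + 145) · r dr dθ.

Inner integral (in r): ∫_{0}^{2} (29r^2 + 145) · r dr = 406.

Outer integral (in θ): ∫_{0}^{π/2} (406) dθ = 203π.

Therefore ∬_D (29x^2 + 29y^2 + 145) dA = 203π.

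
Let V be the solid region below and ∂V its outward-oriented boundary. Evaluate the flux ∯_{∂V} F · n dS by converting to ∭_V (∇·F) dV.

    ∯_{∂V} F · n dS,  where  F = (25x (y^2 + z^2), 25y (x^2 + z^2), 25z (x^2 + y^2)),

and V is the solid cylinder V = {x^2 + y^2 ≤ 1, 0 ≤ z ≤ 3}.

By the divergence theorem,

    ∯_{∂V} F · n dS = ∭_V (∇ · F) dV.

Compute the divergence:
    ∇ · F = ∂F_x/∂x + ∂F_y/∂y + ∂F_z/∂z = 25y^2 + 25z^2 + 25x^2 + 25z^2 + 25x^2 + 25y^2 = 50x^2 + 50y^2 + 50z^2.

In cylindrical coordinates, x = r cos(θ), y = r sin(θ), z = z, dV = r dr dθ dz, with 0 ≤ r ≤ 1, 0 ≤ θ ≤ 2π, 0 ≤ z ≤ 3.

The integrand, after substitution and multiplying by the volume element, becomes (50r^2 + 50z^2) · r, so

    ∭_V (∇·F) dV = ∫_0^{2π} ∫_0^{1} ∫_0^{3} (50r^2 + 50z^2) · r dz dr dθ.

Inner (z from 0 to 3): 150r (r^2 + 3).
Middle (r from 0 to 1): 525/2.
Outer (θ from 0 to 2π): 525π.

Therefore ∯_{∂V} F · n dS = 525π.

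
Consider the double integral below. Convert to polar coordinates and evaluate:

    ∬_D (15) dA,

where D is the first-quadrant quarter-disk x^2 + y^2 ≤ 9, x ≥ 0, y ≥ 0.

The region D is 0 ≤ r ≤ 3, 0 ≤ θ ≤ π/2 in polar coordinates, where x = r cos(θ), y = r sin(θ), and dA = r dr dθ.

Under the substitution, the integrand becomes 15, so

    ∬_D (15) dA = ∫_{0}^{π/2} ∫_{0}^{3} (15) · r dr dθ.

Inner integral (in r): ∫_{0}^{3} (15) · r dr = 135/2.

Outer integral (in θ): ∫_{0}^{π/2} (135/2) dθ = 135π/4.

Therefore ∬_D (15) dA = 135π/4.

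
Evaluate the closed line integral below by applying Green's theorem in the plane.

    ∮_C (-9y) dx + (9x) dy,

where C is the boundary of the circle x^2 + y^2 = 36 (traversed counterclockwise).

Green's theorem converts the closed line integral into a double integral over the enclosed region D:

    ∮_C P dx + Q dy = ∬_D (∂Q/∂x - ∂P/∂y) dA.

Here P = -9y, Q = 9x, so

    ∂Q/∂x = 9,    ∂P/∂y = -9,
    ∂Q/∂x - ∂P/∂y = 18.

D is the region x^2 + y^2 ≤ 36. Evaluating the double integral:

In polar coordinates (x = r cos θ, y = r sin θ, dA = r dr dθ) the integrand becomes 18, so

    ∬_D (18) dA = ∫_0^{2π} ∫_0^{6} (18) · r dr dθ.

Inner (r from 0 to 6): 324.
Outer (θ from 0 to 2π): 648π.

Therefore ∮_C P dx + Q dy = 648π.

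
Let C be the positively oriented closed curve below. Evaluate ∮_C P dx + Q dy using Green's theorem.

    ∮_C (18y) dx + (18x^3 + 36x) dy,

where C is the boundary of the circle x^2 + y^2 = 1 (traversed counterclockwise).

Green's theorem converts the closed line integral into a double integral over the enclosed region D:

    ∮_C P dx + Q dy = ∬_D (∂Q/∂x - ∂P/∂y) dA.

Here P = 18y, Q = 18x^3 + 36x, so

    ∂Q/∂x = 54x^2 + 36,    ∂P/∂y = 18,
    ∂Q/∂x - ∂P/∂y = 54x^2 + 18.

D is the region x^2 + y^2 ≤ 1. Evaluating the double integral:

In polar coordinates (x = r cos θ, y = r sin θ, dA = r dr dθ) the integrand becomes 54r^2cos(θ)^2 + 18, so

    ∬_D (54x^2 + 18) dA = ∫_0^{2π} ∫_0^{1} (54r^2cos(θ)^2 + 18) · r dr dθ.

Inner (r from 0 to 1): 27cos(θ)^2/2 + 9.
Outer (θ from 0 to 2π): 63π/2.

Therefore ∮_C P dx + Q dy = 63π/2.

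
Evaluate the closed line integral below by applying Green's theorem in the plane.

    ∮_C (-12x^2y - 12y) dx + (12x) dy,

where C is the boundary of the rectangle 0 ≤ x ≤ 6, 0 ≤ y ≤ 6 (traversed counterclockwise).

Green's theorem converts the closed line integral into a double integral over the enclosed region D:

    ∮_C P dx + Q dy = ∬_D (∂Q/∂x - ∂P/∂y) dA.

Here P = -12x^2y - 12y, Q = 12x, so

    ∂Q/∂x = 12,    ∂P/∂y = -12x^2 - 12,
    ∂Q/∂x - ∂P/∂y = 12x^2 + 24.

D is the region 0 ≤ x ≤ 6, 0 ≤ y ≤ 6. Evaluating the double integral:

    ∬_D (12x^2 + 24) dA = ∫_0^{6} ∫_0^{6} (12x^2 + 24) dy dx.

Inner (y from 0 to 6): 72x^2 + 144.
Outer (x from 0 to 6): 6048.

Therefore ∮_C P dx + Q dy = 6048.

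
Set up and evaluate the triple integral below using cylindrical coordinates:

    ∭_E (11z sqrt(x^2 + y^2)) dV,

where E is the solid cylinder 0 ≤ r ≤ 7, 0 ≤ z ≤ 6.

In cylindrical coordinates, x = r cos(θ), y = r sin(θ), z = z, and dV = r dr dθ dz.

The integrand becomes 11r z, so

    ∭_E (11z sqrt(x^2 + y^2)) dV = ∫_{0}^{2π} ∫_{0}^{7} ∫_{0}^{6} (11r z) · r dz dr dθ.

Inner (z): 198r^2.
Middle (r from 0 to 7): 22638.
Outer (θ): 45276π.

Therefore the triple integral equals 45276π.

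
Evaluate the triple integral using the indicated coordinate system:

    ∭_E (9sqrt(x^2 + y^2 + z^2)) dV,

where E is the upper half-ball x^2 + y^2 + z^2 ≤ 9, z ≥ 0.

In spherical coordinates, x = ρ sin(φ) cos(θ), y = ρ sin(φ) sin(θ), z = ρ cos(φ), and dV = ρ^2 sin(φ) dρ dφ dθ.

The integrand becomes 9ρ, so

    ∭_E (9sqrt(x^2 + y^2 + z^2)) dV = ∫_{0}^{2π} ∫_{0}^{π/2} ∫_{0}^{3} (9ρ) · ρ^2 sin(φ) dρ dφ dθ.

Inner (ρ): 729sin(φ)/4.
Middle (φ): 729/4.
Outer (θ): 729π/2.

Therefore the triple integral equals 729π/2.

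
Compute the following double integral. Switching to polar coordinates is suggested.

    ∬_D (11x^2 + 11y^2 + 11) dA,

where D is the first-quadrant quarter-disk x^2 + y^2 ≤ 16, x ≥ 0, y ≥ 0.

The region D is 0 ≤ r ≤ 4, 0 ≤ θ ≤ π/2 in polar coordinates, where x = r cos(θ), y = r sin(θ), and dA = r dr dθ.

Under the substitution, the integrand becomes 11r^2 + 11, so

    ∬_D (11x^2 + 11y^2 + 11) dA = ∫_{0}^{π/2} ∫_{0}^{4} (11r^2 + 11) · r dr dθ.

Inner integral (in r): ∫_{0}^{4} (11r^2 + 11) · r dr = 792.

Outer integral (in θ): ∫_{0}^{π/2} (792) dθ = 396π.

Therefore ∬_D (11x^2 + 11y^2 + 11) dA = 396π.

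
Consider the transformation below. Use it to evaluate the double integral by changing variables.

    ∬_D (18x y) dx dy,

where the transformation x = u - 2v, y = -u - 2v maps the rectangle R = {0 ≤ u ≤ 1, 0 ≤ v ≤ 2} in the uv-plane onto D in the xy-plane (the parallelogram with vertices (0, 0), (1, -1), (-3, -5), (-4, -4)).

Compute the Jacobian determinant of (x, y) with respect to (u, v):

    ∂(x,y)/∂(u,v) = | 1  -2 | = (1)(-2) - (-2)(-1) = -4.
                   | -1  -2 |

Its absolute value is |J| = 4 (the area scaling factor).

Substituting x = u - 2v, y = -u - 2v into the integrand,

    18x y → -18u^2 + 72v^2,

so the integral becomes

    ∬_R (-18u^2 + 72v^2) · |J| du dv = ∫_0^1 ∫_0^2 (-72u^2 + 288v^2) dv du.

Inner (v): 768 - 144u^2.
Outer (u): 720.

Therefore ∬_D (18x y) dx dy = 720.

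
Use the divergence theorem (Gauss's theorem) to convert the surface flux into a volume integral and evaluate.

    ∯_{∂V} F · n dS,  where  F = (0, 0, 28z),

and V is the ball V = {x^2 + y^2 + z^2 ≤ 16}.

By the divergence theorem,

    ∯_{∂V} F · n dS = ∭_V (∇ · F) dV.

Compute the divergence:
    ∇ · F = ∂F_x/∂x + ∂F_y/∂y + ∂F_z/∂z = 0 + 0 + 28 = 28.

In spherical coordinates, x = ρ sin(φ) cos(θ), y = ρ sin(φ) sin(θ), z = ρ cos(φ), dV = ρ^2 sin(φ) dρ dφ dθ, with 0 ≤ ρ ≤ 4, 0 ≤ φ ≤ π, 0 ≤ θ ≤ 2π.

The integrand, after substitution and multiplying by the volume element, becomes (28) · ρ^2 sin(φ), so

    ∭_V (∇·F) dV = ∫_0^{2π} ∫_0^{π} ∫_0^{4} (28) · ρ^2 sin(φ) dρ dφ dθ.

Inner (ρ from 0 to 4): 1792sin(φ)/3.
Middle (φ from 0 to π): 3584/3.
Outer (θ from 0 to 2π): 7168π/3.

Therefore ∯_{∂V} F · n dS = 7168π/3.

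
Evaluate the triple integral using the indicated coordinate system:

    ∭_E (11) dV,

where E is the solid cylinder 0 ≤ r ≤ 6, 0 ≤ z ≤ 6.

In cylindrical coordinates, x = r cos(θ), y = r sin(θ), z = z, and dV = r dr dθ dz.

The integrand becomes 11, so

    ∭_E (11) dV = ∫_{0}^{2π} ∫_{0}^{6} ∫_{0}^{6} (11) · r dz dr dθ.

Inner (z): 66r.
Middle (r from 0 to 6): 1188.
Outer (θ): 2376π.

Therefore the triple integral equals 2376π.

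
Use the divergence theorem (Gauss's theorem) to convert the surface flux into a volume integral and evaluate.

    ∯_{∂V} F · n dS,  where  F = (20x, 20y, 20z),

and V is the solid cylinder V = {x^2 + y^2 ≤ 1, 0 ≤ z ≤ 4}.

By the divergence theorem,

    ∯_{∂V} F · n dS = ∭_V (∇ · F) dV.

Compute the divergence:
    ∇ · F = ∂F_x/∂x + ∂F_y/∂y + ∂F_z/∂z = 20 + 20 + 20 = 60.

In cylindrical coordinates, x = r cos(θ), y = r sin(θ), z = z, dV = r dr dθ dz, with 0 ≤ r ≤ 1, 0 ≤ θ ≤ 2π, 0 ≤ z ≤ 4.

The integrand, after substitution and multiplying by the volume element, becomes (60) · r, so

    ∭_V (∇·F) dV = ∫_0^{2π} ∫_0^{1} ∫_0^{4} (60) · r dz dr dθ.

Inner (z from 0 to 4): 240r.
Middle (r from 0 to 1): 120.
Outer (θ from 0 to 2π): 240π.

Therefore ∯_{∂V} F · n dS = 240π.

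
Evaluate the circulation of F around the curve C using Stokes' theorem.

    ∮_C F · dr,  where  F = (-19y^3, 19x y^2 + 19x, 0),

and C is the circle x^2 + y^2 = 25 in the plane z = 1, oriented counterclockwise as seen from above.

Let S be the flat disk x^2 + y^2 ≤ 25 in the plane z = 1, with upward unit normal n̂ = ẑ. By Stokes' theorem,

    ∮_C F · dr = ∬_S (∇ × F) · n̂ dS = ∬_D (curl F)_z dA,

where D is the disk x^2 + y^2 ≤ 25.

Compute the curl of F = (-19y^3, 19x y^2 + 19x, 0):
    (∇ × F)_x = ∂F_z/∂y - ∂F_y/∂z = 0,
    (∇ × F)_y = ∂F_x/∂z - ∂F_z/∂x = 0,
    (∇ × F)_z = ∂F_y/∂x - ∂F_x/∂y = 76y^2 + 19.

On z = 1, (curl F)_z = 76y^2 + 19.

Convert to polar (x = r cos θ, y = r sin θ, dA = r dr dθ); the integrand becomes 76r^2sin(θ)^2 + 19, so

    ∬_D (curl F)_z dA = ∫_0^{2π} ∫_0^{5} (76r^2sin(θ)^2 + 19) · r dr dθ.

Inner (r from 0 to 5): 11875sin(θ)^2 + 475/2.
Outer (θ from 0 to 2π): 12350π.

Therefore ∮_C F · dr = 12350π.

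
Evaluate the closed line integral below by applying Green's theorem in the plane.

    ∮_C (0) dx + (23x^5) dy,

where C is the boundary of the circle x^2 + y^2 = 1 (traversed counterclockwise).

Green's theorem converts the closed line integral into a double integral over the enclosed region D:

    ∮_C P dx + Q dy = ∬_D (∂Q/∂x - ∂P/∂y) dA.

Here P = 0, Q = 23x^5, so

    ∂Q/∂x = 115x^4,    ∂P/∂y = 0,
    ∂Q/∂x - ∂P/∂y = 115x^4.

D is the region x^2 + y^2 ≤ 1. Evaluating the double integral:

In polar coordinates (x = r cos θ, y = r sin θ, dA = r dr dθ) the integrand becomes 115r^4cos(θ)^4, so

    ∬_D (115x^4) dA = ∫_0^{2π} ∫_0^{1} (115r^4cos(θ)^4) · r dr dθ.

Inner (r from 0 to 1): 115cos(θ)^4/6.
Outer (θ from 0 to 2π): 115π/8.

Therefore ∮_C P dx + Q dy = 115π/8.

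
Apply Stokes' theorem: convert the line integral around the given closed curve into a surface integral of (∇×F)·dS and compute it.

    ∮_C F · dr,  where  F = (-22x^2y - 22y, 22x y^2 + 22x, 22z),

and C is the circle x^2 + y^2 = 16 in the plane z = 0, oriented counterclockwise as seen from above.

Let S be the flat disk x^2 + y^2 ≤ 16 in the plane z = 0, with upward unit normal n̂ = ẑ. By Stokes' theorem,

    ∮_C F · dr = ∬_S (∇ × F) · n̂ dS = ∬_D (curl F)_z dA,

where D is the disk x^2 + y^2 ≤ 16.

Compute the curl of F = (-22x^2y - 22y, 22x y^2 + 22x, 22z):
    (∇ × F)_x = ∂F_z/∂y - ∂F_y/∂z = 0,
    (∇ × F)_y = ∂F_x/∂z - ∂F_z/∂x = 0,
    (∇ × F)_z = ∂F_y/∂x - ∂F_x/∂y = 22x^2 + 22y^2 + 44.

On z = 0, (curl F)_z = 22x^2 + 22y^2 + 44.

Convert to polar (x = r cos θ, y = r sin θ, dA = r dr dθ); the integrand becomes 22r^2 + 44, so

    ∬_D (curl F)_z dA = ∫_0^{2π} ∫_0^{4} (22r^2 + 44) · r dr dθ.

Inner (r from 0 to 4): 1760.
Outer (θ from 0 to 2π): 3520π.

Therefore ∮_C F · dr = 3520π.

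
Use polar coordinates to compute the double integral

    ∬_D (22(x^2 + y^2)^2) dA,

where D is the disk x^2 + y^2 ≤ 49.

The region D is 0 ≤ r ≤ 7, 0 ≤ θ ≤ 2π in polar coordinates, where x = r cos(θ), y = r sin(θ), and dA = r dr dθ.

Under the substitution, the integrand becomes 22r^4, so

    ∬_D (22(x^2 + y^2)^2) dA = ∫_{0}^{2π} ∫_{0}^{7} (22r^4) · r dr dθ.

Inner integral (in r): ∫_{0}^{7} (22r^4) · r dr = 1294139/3.

Outer integral (in θ): ∫_{0}^{2π} (1294139/3) dθ = 2588278π/3.

Therefore ∬_D (22(x^2 + y^2)^2) dA = 2588278π/3.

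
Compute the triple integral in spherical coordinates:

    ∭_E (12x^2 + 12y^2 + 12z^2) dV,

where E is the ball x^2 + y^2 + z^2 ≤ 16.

In spherical coordinates, x = ρ sin(φ) cos(θ), y = ρ sin(φ) sin(θ), z = ρ cos(φ), and dV = ρ^2 sin(φ) dρ dφ dθ.

The integrand becomes 12ρ^2, so

    ∭_E (12x^2 + 12y^2 + 12z^2) dV = ∫_{0}^{2π} ∫_{0}^{π} ∫_{0}^{4} (12ρ^2) · ρ^2 sin(φ) dρ dφ dθ.

Inner (ρ): 12288sin(φ)/5.
Middle (φ): 24576/5.
Outer (θ): 49152π/5.

Therefore the triple integral equals 49152π/5.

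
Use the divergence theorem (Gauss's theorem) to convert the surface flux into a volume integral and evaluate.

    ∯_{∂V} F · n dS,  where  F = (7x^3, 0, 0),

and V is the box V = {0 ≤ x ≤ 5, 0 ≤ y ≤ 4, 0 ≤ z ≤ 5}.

By the divergence theorem,

    ∯_{∂V} F · n dS = ∭_V (∇ · F) dV.

Compute the divergence:
    ∇ · F = ∂F_x/∂x + ∂F_y/∂y + ∂F_z/∂z = 21x^2 + 0 + 0 = 21x^2.

V is a rectangular box, so dV = dx dy dz with 0 ≤ x ≤ 5, 0 ≤ y ≤ 4, 0 ≤ z ≤ 5.

Integrate (21x^2) over V as an iterated integral:

    ∭_V (∇·F) dV = ∫_0^{5} ∫_0^{4} ∫_0^{5} (21x^2) dz dy dx.

Inner (z from 0 to 5): 105x^2.
Middle (y from 0 to 4): 420x^2.
Outer (x from 0 to 5): 17500.

Therefore ∯_{∂V} F · n dS = 17500.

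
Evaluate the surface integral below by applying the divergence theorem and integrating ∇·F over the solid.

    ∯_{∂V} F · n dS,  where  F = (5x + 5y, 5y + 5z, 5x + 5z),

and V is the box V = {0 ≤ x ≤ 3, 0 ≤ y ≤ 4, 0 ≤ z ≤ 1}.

By the divergence theorem,

    ∯_{∂V} F · n dS = ∭_V (∇ · F) dV.

Compute the divergence:
    ∇ · F = ∂F_x/∂x + ∂F_y/∂y + ∂F_z/∂z = 5 + 5 + 5 = 15.

V is a rectangular box, so dV = dx dy dz with 0 ≤ x ≤ 3, 0 ≤ y ≤ 4, 0 ≤ z ≤ 1.

Integrate (15) over V as an iterated integral:

    ∭_V (∇·F) dV = ∫_0^{3} ∫_0^{4} ∫_0^{1} (15) dz dy dx.

Inner (z from 0 to 1): 15.
Middle (y from 0 to 4): 60.
Outer (x from 0 to 3): 180.

Therefore ∯_{∂V} F · n dS = 180.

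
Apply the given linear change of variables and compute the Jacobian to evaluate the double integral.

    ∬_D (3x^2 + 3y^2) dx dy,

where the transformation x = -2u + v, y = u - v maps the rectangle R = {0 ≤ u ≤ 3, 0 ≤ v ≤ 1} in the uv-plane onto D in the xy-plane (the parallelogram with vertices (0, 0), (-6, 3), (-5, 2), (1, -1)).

Compute the Jacobian determinant of (x, y) with respect to (u, v):

    ∂(x,y)/∂(u,v) = | -2  1 | = (-2)(-1) - (1)(1) = 1.
                   | 1  -1 |

Its absolute value is |J| = 1 (the area scaling factor).

Substituting x = -2u + v, y = u - v into the integrand,

    3x^2 + 3y^2 → 15u^2 - 18u v + 6v^2,

so the integral becomes

    ∬_R (15u^2 - 18u v + 6v^2) · |J| du dv = ∫_0^3 ∫_0^1 (15u^2 - 18u v + 6v^2) dv du.

Inner (v): 15u^2 - 9u + 2.
Outer (u): 201/2.

Therefore ∬_D (3x^2 + 3y^2) dx dy = 201/2.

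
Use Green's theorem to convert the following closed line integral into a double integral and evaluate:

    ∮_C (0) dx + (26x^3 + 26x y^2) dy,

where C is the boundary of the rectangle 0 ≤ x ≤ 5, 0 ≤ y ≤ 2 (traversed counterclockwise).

Green's theorem converts the closed line integral into a double integral over the enclosed region D:

    ∮_C P dx + Q dy = ∬_D (∂Q/∂x - ∂P/∂y) dA.

Here P = 0, Q = 26x^3 + 26x y^2, so

    ∂Q/∂x = 78x^2 + 26y^2,    ∂P/∂y = 0,
    ∂Q/∂x - ∂P/∂y = 78x^2 + 26y^2.

D is the region 0 ≤ x ≤ 5, 0 ≤ y ≤ 2. Evaluating the double integral:

    ∬_D (78x^2 + 26y^2) dA = ∫_0^{5} ∫_0^{2} (78x^2 + 26y^2) dy dx.

Inner (y from 0 to 2): 156x^2 + 208/3.
Outer (x from 0 to 5): 20540/3.

Therefore ∮_C P dx + Q dy = 20540/3.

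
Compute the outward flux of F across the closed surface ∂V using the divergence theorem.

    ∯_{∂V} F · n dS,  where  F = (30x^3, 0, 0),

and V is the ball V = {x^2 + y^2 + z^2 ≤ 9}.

By the divergence theorem,

    ∯_{∂V} F · n dS = ∭_V (∇ · F) dV.

Compute the divergence:
    ∇ · F = ∂F_x/∂x + ∂F_y/∂y + ∂F_z/∂z = 90x^2 + 0 + 0 = 90x^2.

In spherical coordinates, x = ρ sin(φ) cos(θ), y = ρ sin(φ) sin(θ), z = ρ cos(φ), dV = ρ^2 sin(φ) dρ dφ dθ, with 0 ≤ ρ ≤ 3, 0 ≤ φ ≤ π, 0 ≤ θ ≤ 2π.

The integrand, after substitution and multiplying by the volume element, becomes (90ρ^2sin(φ)^2cos(θ)^2) · ρ^2 sin(φ), so

    ∭_V (∇·F) dV = ∫_0^{2π} ∫_0^{π} ∫_0^{3} (90ρ^2sin(φ)^2cos(θ)^2) · ρ^2 sin(φ) dρ dφ dθ.

Inner (ρ from 0 to 3): 4374sin(φ)^3cos(θ)^2.
Middle (φ from 0 to π): 5832cos(θ)^2.
Outer (θ from 0 to 2π): 5832π.

Therefore ∯_{∂V} F · n dS = 5832π.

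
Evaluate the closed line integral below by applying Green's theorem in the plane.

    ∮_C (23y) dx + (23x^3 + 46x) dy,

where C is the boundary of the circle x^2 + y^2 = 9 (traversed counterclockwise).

Green's theorem converts the closed line integral into a double integral over the enclosed region D:

    ∮_C P dx + Q dy = ∬_D (∂Q/∂x - ∂P/∂y) dA.

Here P = 23y, Q = 23x^3 + 46x, so

    ∂Q/∂x = 69x^2 + 46,    ∂P/∂y = 23,
    ∂Q/∂x - ∂P/∂y = 69x^2 + 23.

D is the region x^2 + y^2 ≤ 9. Evaluating the double integral:

In polar coordinates (x = r cos θ, y = r sin θ, dA = r dr dθ) the integrand becomes 69r^2cos(θ)^2 + 23, so

    ∬_D (69x^2 + 23) dA = ∫_0^{2π} ∫_0^{3} (69r^2cos(θ)^2 + 23) · r dr dθ.

Inner (r from 0 to 3): 5589cos(θ)^2/4 + 207/2.
Outer (θ from 0 to 2π): 6417π/4.

Therefore ∮_C P dx + Q dy = 6417π/4.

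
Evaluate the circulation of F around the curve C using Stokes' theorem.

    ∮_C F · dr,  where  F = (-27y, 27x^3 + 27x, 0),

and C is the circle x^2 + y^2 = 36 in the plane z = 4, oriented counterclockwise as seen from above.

Let S be the flat disk x^2 + y^2 ≤ 36 in the plane z = 4, with upward unit normal n̂ = ẑ. By Stokes' theorem,

    ∮_C F · dr = ∬_S (∇ × F) · n̂ dS = ∬_D (curl F)_z dA,

where D is the disk x^2 + y^2 ≤ 36.

Compute the curl of F = (-27y, 27x^3 + 27x, 0):
    (∇ × F)_x = ∂F_z/∂y - ∂F_y/∂z = 0,
    (∇ × F)_y = ∂F_x/∂z - ∂F_z/∂x = 0,
    (∇ × F)_z = ∂F_y/∂x - ∂F_x/∂y = 81x^2 + 54.

On z = 4, (curl F)_z = 81x^2 + 54.

Convert to polar (x = r cos θ, y = r sin θ, dA = r dr dθ); the integrand becomes 81r^2cos(θ)^2 + 54, so

    ∬_D (curl F)_z dA = ∫_0^{2π} ∫_0^{6} (81r^2cos(θ)^2 + 54) · r dr dθ.

Inner (r from 0 to 6): 26244cos(θ)^2 + 972.
Outer (θ from 0 to 2π): 28188π.

Therefore ∮_C F · dr = 28188π.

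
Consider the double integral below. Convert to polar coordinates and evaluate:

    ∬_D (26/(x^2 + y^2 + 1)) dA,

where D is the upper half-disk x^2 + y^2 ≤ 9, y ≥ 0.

The region D is 0 ≤ r ≤ 3, 0 ≤ θ ≤ π in polar coordinates, where x = r cos(θ), y = r sin(θ), and dA = r dr dθ.

Under the substitution, the integrand becomes 26/(r^2 + 1), so

    ∬_D (26/(x^2 + y^2 + 1)) dA = ∫_{0}^{π} ∫_{0}^{3} (26/(r^2 + 1)) · r dr dθ.

Inner integral (in r): ∫_{0}^{3} (26/(r^2 + 1)) · r dr = log(10000000000000).

Outer integral (in θ): ∫_{0}^{π} (log(10000000000000)) dθ = log(10000000000000^π).

Therefore ∬_D (26/(x^2 + y^2 + 1)) dA = log(10000000000000^π).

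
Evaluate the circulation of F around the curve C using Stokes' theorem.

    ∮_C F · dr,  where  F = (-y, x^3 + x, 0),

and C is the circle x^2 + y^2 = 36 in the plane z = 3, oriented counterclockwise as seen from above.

Let S be the flat disk x^2 + y^2 ≤ 36 in the plane z = 3, with upward unit normal n̂ = ẑ. By Stokes' theorem,

    ∮_C F · dr = ∬_S (∇ × F) · n̂ dS = ∬_D (curl F)_z dA,

where D is the disk x^2 + y^2 ≤ 36.

Compute the curl of F = (-y, x^3 + x, 0):
    (∇ × F)_x = ∂F_z/∂y - ∂F_y/∂z = 0,
    (∇ × F)_y = ∂F_x/∂z - ∂F_z/∂x = 0,
    (∇ × F)_z = ∂F_y/∂x - ∂F_x/∂y = 3x^2 + 2.

On z = 3, (curl F)_z = 3x^2 + 2.

Convert to polar (x = r cos θ, y = r sin θ, dA = r dr dθ); the integrand becomes 3r^2cos(θ)^2 + 2, so

    ∬_D (curl F)_z dA = ∫_0^{2π} ∫_0^{6} (3r^2cos(θ)^2 + 2) · r dr dθ.

Inner (r from 0 to 6): 972cos(θ)^2 + 36.
Outer (θ from 0 to 2π): 1044π.

Therefore ∮_C F · dr = 1044π.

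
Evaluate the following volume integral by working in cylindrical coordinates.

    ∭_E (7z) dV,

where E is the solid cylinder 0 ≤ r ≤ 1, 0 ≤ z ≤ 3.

In cylindrical coordinates, x = r cos(θ), y = r sin(θ), z = z, and dV = r dr dθ dz.

The integrand becomes 7z, so

    ∭_E (7z) dV = ∫_{0}^{2π} ∫_{0}^{1} ∫_{0}^{3} (7z) · r dz dr dθ.

Inner (z): 63r/2.
Middle (r from 0 to 1): 63/4.
Outer (θ): 63π/2.

Therefore the triple integral equals 63π/2.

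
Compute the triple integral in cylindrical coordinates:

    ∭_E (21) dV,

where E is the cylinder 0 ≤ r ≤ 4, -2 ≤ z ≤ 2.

In cylindrical coordinates, x = r cos(θ), y = r sin(θ), z = z, and dV = r dr dθ dz.

The integrand becomes 21, so

    ∭_E (21) dV = ∫_{0}^{2π} ∫_{0}^{4} ∫_{-2}^{2} (21) · r dz dr dθ.

Inner (z): 84r.
Middle (r from 0 to 4): 672.
Outer (θ): 1344π.

Therefore the triple integral equals 1344π.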